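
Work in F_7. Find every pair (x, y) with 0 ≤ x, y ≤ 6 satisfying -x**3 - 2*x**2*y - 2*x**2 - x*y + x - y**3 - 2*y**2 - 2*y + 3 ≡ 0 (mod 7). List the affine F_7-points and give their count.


Affine F_7-points: {(0, 5), (1, 1), (2, 6), (3, 5), (6, 2), (6, 5)}; count = 6.

For each of the 49 pairs (x, y) ∈ F_7², evaluate f(x, y) mod 7. Record the zeros.
  x = 0: [0↦3, 1↦5, 2↦4, 3↦1, 4↦4, 5↦0, 6↦4]  zeros at y ∈ {5}
  x = 1: [0↦1, 1↦0, 2↦3, 3↦4, 4↦4, 5↦4, 6↦5]  zeros at y ∈ {1}
  x = 2: [0↦3, 1↦2, 2↦5, 3↦6, 4↦6, 5↦6, 6↦0]  zeros at y ∈ {6}
  x = 3: [0↦3, 1↦5, 2↦4, 3↦1, 4↦4, 5↦0, 6↦4]  zeros at y ∈ {5}
  x = 4: [0↦2, 1↦3, 2↦1, 3↦4, 4↦6, 5↦1, 6↦4]  zeros at y ∈ ∅
  x = 5: [0↦1, 1↦4, 2↦4, 3↦2, 4↦6, 5↦3, 6↦1]  zeros at y ∈ ∅
  x = 6: [0↦1, 1↦2, 2↦0, 3↦3, 4↦5, 5↦0, 6↦3]  zeros at y ∈ {2, 5}
Collecting zeros: affine points = {(0, 5), (1, 1), (2, 6), (3, 5), (6, 2), (6, 5)}.
Total count |C(F_7)_aff| = 6.


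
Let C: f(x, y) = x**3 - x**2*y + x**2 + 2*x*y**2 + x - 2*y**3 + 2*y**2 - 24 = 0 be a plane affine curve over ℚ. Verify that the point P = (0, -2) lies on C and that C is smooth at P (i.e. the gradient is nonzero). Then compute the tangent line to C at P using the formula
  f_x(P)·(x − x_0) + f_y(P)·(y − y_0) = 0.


Tangent line at P: 9*x - 32*y - 64 = 0.

Step 1: f(0, -2) = 0, so P lies on C.
Step 2: partial derivatives
  f_x(x, y) = 3*x**2 - 2*x*y + 2*x + 2*y**2 + 1, f_y(x, y) = -x**2 + 4*x*y - 6*y**2 + 4*y.
  f_x(P) = 9, f_y(P) = -32 (gradient nonzero, so P is smooth).
Step 3: tangent line at P: 9·(x − 0) + -32·(y − -2) = 0.
Expanding: 9*x - 32*y - 64 = 0.


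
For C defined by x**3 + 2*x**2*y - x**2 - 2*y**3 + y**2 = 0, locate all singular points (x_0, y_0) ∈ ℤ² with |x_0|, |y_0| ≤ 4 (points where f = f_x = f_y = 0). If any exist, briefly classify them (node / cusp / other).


Singular points: {(0, 0)}; classification: node.

Compute partial derivatives:
  f_x = 3*x**2 + 4*x*y - 2*x.
  f_y = 2*x**2 - 6*y**2 + 2*y.
Scan x_0 ∈ {−4, ..., 4}. For each x_0, f_y(x_0, y) is a polynomial in y; find its integer roots y ∈ {−4, ..., 4}, then test f_x and f at those candidates.
  x = -4: f_y(-4, y) = -6*y**2 + 2*y + 32; no integer root y with |y| ≤ 4.
  x = -3: f_y(-3, y) = -6*y**2 + 2*y + 18; no integer root y with |y| ≤ 4.
  x = -2: f_y(-2, y) = -6*y**2 + 2*y + 8; vanishes at y ∈ {-1}. (-2, -1): f_x = 24 ≠ 0.
  x = -1: f_y(-1, y) = -6*y**2 + 2*y + 2; no integer root y with |y| ≤ 4.
  x = 0: f_y(0, y) = -6*y**2 + 2*y; vanishes at y ∈ {0}. (0, 0): f_x = 0, f = 0 — SINGULAR.
  x = 1: f_y(1, y) = -6*y**2 + 2*y + 2; no integer root y with |y| ≤ 4.
  x = 2: f_y(2, y) = -6*y**2 + 2*y + 8; vanishes at y ∈ {-1}. (2, -1): f_x = 0 but f = -1 ≠ 0.
  x = 3: f_y(3, y) = -6*y**2 + 2*y + 18; no integer root y with |y| ≤ 4.
  x = 4: f_y(4, y) = -6*y**2 + 2*y + 32; no integer root y with |y| ≤ 4.
Only singular point on the grid: (0, 0).
Classify: substitute x = 0 + u, y = 0 + v and expand: f = u**3 + 2*u**2*v - u**2 - 2*v**3 + v**2.
No constant or linear terms (consistent with a singular point). Quadratic part: -u**2 + v**2. Cubic part: u**3 + 2*u**2*v - 2*v**3.
The quadratic part v**2 - u**2 = (v − u)(v + u) splits into two distinct linear factors, so there are two distinct tangent lines y − 0 = ±(x − 0) — this is a node (ordinary double point).
Classification: node.


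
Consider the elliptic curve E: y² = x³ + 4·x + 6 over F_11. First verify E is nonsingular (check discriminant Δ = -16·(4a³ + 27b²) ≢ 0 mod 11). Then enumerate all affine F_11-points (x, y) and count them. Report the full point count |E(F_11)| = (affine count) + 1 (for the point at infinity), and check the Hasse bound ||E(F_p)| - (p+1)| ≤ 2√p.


Affine points = {(1, 0), (2, 0), (3, 1), (3, 10), (4, 3), (4, 8), (6, 2), (6, 9), (7, 5), (7, 6), (8, 0), (9, 1), (9, 10), (10, 1), (10, 10)}; affine count = 15; |E(F_11)| = 16.

Discriminant check: Δ ∝ 4a³ + 27b² = 4·4³ + 27·6² = 4·64 + 27·36 ≡ 7 (mod 11). Nonzero ⇒ E is nonsingular.
For each x ∈ F_11, compute rhs = x³ + 4·x + 6 mod 11, then count y ∈ F_11 with y² ≡ rhs.
  x = 0: rhs = 6, matching y values: none (0 points).
  x = 1: rhs = 0, matching y values: 0 (1 points).
  x = 2: rhs = 0, matching y values: 0 (1 points).
  x = 3: rhs = 1, matching y values: 1, 10 (2 points).
  x = 4: rhs = 9, matching y values: 3, 8 (2 points).
  x = 5: rhs = 8, matching y values: none (0 points).
  x = 6: rhs = 4, matching y values: 2, 9 (2 points).
  x = 7: rhs = 3, matching y values: 5, 6 (2 points).
  x = 8: rhs = 0, matching y values: 0 (1 points).
  x = 9: rhs = 1, matching y values: 1, 10 (2 points).
  x = 10: rhs = 1, matching y values: 1, 10 (2 points).
Total affine count: 15.
Full point count |E(F_11)| = 15 + 1 = 16.
Hasse bound: |16 − (11+1)| = |4| = 4 ≤ 2√11 ≈ 6.6332 ✓.


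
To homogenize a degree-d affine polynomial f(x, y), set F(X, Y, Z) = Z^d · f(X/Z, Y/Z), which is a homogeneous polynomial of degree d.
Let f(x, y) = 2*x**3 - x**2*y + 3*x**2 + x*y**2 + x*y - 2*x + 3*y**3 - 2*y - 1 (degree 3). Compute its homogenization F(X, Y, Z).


F(X, Y, Z) = 2*X**3 - X**2*Y + 3*X**2*Z + X*Y**2 + X*Y*Z - 2*X*Z**2 + 3*Y**3 - 2*Y*Z**2 - Z**3

deg(f) = 3.
Substitute x = X/Z, y = Y/Z into f, then multiply by Z^3.
  monomial 2·x^3·y^0 ↦ 2·X^3·Y^0·Z^0.
  monomial -1·x^2·y^1 ↦ -1·X^2·Y^1·Z^0.
  monomial 3·x^2·y^0 ↦ 3·X^2·Y^0·Z^1.
  monomial 1·x^1·y^2 ↦ 1·X^1·Y^2·Z^0.
  monomial 1·x^1·y^1 ↦ 1·X^1·Y^1·Z^1.
  monomial -2·x^1·y^0 ↦ -2·X^1·Y^0·Z^2.
  monomial 3·x^0·y^3 ↦ 3·X^0·Y^3·Z^0.
  monomial -2·x^0·y^1 ↦ -2·X^0·Y^1·Z^2.
  monomial -1·x^0·y^0 ↦ -1·X^0·Y^0·Z^3.
Collecting: F(X, Y, Z) = 2*X**3 - X**2*Y + 3*X**2*Z + X*Y**2 + X*Y*Z - 2*X*Z**2 + 3*Y**3 - 2*Y*Z**2 - Z**3.


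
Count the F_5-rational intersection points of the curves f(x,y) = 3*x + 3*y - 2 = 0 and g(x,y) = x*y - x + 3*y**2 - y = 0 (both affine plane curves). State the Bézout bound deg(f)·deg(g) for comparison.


Common zeros: ∅; count = 0; Bézout bound = 2.

deg(f) = 1, deg(g) = 2, so Bézout bound = 2.
Scan x ∈ F_5. For each x, list the y ∈ F_5 with f(x, y) ≡ 0 and those with g(x, y) ≡ 0 (mod 5); the common zeros in that column are the intersection.
  x = 0: f ≡ 0 at y ∈ {4}; g ≡ 0 at y ∈ {0, 2}; common: ∅.
  x = 1: f ≡ 0 at y ∈ {3}; g ≡ 0 at y ∈ ∅; common: ∅.
  x = 2: f ≡ 0 at y ∈ {2}; g ≡ 0 at y ∈ {4}; common: ∅.
  x = 3: f ≡ 0 at y ∈ {1}; g ≡ 0 at y ∈ {3}; common: ∅.
  x = 4: f ≡ 0 at y ∈ {0}; g ≡ 0 at y ∈ ∅; common: ∅.
Collecting: common zeros = ∅, so the count is 0.
Comparison with the Bézout bound: 0 ≤ 2 = deg(f)·deg(g), as expected for curves with no common component (the affine F_5-count falls short of the bound because intersections may lie at infinity, over extension fields, or carry multiplicity).


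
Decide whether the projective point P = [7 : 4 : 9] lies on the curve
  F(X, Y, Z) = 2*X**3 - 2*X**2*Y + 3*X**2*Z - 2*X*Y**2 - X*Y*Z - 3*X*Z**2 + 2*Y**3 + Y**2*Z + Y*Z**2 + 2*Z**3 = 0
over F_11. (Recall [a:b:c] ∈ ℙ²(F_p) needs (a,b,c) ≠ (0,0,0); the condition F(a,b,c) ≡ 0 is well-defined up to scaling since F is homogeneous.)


F(7,4,9) ≡ 9 (mod 11); P is NOT on the curve.

Evaluate F(7, 4, 9) term-by-term (mod 11).
  2*X**3 ↦ 2·343·1·1 = 686
  -2*X**2*Y ↦ -2·49·4·1 = -392
  3*X**2*Z ↦ 3·49·1·9 = 1323
  -2*X*Y**2 ↦ -2·7·16·1 = -224
  -X*Y*Z ↦ -1·7·4·9 = -252
  -3*X*Z**2 ↦ -3·7·1·81 = -1701
  2*Y**3 ↦ 2·1·64·1 = 128
  Y**2*Z ↦ 1·1·16·9 = 144
  Y*Z**2 ↦ 1·1·4·81 = 324
  2*Z**3 ↦ 2·1·1·729 = 1458
Sum: F(7, 4, 9) = (686) + (-392) + (1323) + (-224) + (-252) + (-1701) + (128) + (144) + (324) + (1458) = 1494.
Reducing mod 11: 1494 ≡ 9 (mod 11).
Since F(a, b, c) ≡ 9 ≠ 0 (mod 11), P does NOT lie on the curve.


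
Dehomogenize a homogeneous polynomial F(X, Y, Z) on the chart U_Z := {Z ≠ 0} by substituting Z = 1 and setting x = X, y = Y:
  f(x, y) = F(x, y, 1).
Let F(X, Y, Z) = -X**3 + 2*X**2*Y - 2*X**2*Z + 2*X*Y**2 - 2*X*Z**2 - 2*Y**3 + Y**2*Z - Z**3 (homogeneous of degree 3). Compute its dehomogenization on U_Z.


f(x, y) = -x**3 + 2*x**2*y - 2*x**2 + 2*x*y**2 - 2*x - 2*y**3 + y**2 - 1

On U_Z we set Z = 1. Each monomial c·X^i·Y^j·Z^k in F becomes c·x^i·y^j·1^k = c·x^i·y^j.
Substituting Z = 1: F(X, Y, 1) = -x**3 + 2*x**2*y - 2*x**2 + 2*x*y**2 - 2*x - 2*y**3 + y**2 - 1.
Note: deg(f) ≤ deg(F) = 3; strict inequality happens when F is divisible by Z (lost terms).


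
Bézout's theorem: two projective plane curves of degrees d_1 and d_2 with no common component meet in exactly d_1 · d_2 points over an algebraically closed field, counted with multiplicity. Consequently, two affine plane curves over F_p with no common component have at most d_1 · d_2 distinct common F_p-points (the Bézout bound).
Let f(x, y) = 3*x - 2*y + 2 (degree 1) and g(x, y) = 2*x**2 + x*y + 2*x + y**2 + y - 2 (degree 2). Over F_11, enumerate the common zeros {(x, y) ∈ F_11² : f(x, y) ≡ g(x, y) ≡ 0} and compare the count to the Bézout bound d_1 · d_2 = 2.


Common zeros: {(0, 1), (3, 0)}; count = 2; Bézout bound = 2.

deg(f) = 1, deg(g) = 2, so Bézout bound = 2.
Scan x ∈ F_11. For each x, list the y ∈ F_11 with f(x, y) ≡ 0 and those with g(x, y) ≡ 0 (mod 11); the common zeros in that column are the intersection.
  x = 0: f ≡ 0 at y ∈ {1}; g ≡ 0 at y ∈ {1, 9}; common: {1}.
  x = 1: f ≡ 0 at y ∈ {8}; g ≡ 0 at y ∈ ∅; common: ∅.
  x = 2: f ≡ 0 at y ∈ {4}; g ≡ 0 at y ∈ ∅; common: ∅.
  x = 3: f ≡ 0 at y ∈ {0}; g ≡ 0 at y ∈ {0, 7}; common: {0}.
  x = 4: f ≡ 0 at y ∈ {7}; g ≡ 0 at y ∈ {1, 5}; common: ∅.
  x = 5: f ≡ 0 at y ∈ {3}; g ≡ 0 at y ∈ ∅; common: ∅.
  x = 6: f ≡ 0 at y ∈ {10}; g ≡ 0 at y ∈ ∅; common: ∅.
  x = 7: f ≡ 0 at y ∈ {6}; g ≡ 0 at y ∈ {0, 3}; common: ∅.
  x = 8: f ≡ 0 at y ∈ {2}; g ≡ 0 at y ∈ ∅; common: ∅.
  x = 9: f ≡ 0 at y ∈ {9}; g ≡ 0 at y ∈ {5, 7}; common: ∅.
  x = 10: f ≡ 0 at y ∈ {5}; g ≡ 0 at y ∈ ∅; common: ∅.
Collecting: common zeros = {(0, 1), (3, 0)}, so the count is 2.
Comparison with the Bézout bound: 2 ≤ 2 = deg(f)·deg(g), as expected for curves with no common component (the bound is attained).


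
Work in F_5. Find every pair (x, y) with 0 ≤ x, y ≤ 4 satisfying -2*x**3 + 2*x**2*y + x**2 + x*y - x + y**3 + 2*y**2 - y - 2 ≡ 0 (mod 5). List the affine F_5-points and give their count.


Affine F_5-points: {(0, 1), (0, 3), (0, 4), (1, 4), (3, 0), (3, 3), (4, 1)}; count = 7.

For each of the 25 pairs (x, y) ∈ F_5², evaluate f(x, y) mod 5. Record the zeros.
  x = 0: [0↦3, 1↦0, 2↦2, 3↦0, 4↦0]  zeros at y ∈ {1, 3, 4}
  x = 1: [0↦1, 1↦1, 2↦1, 3↦2, 4↦0]  zeros at y ∈ {4}
  x = 2: [0↦4, 1↦1, 2↦3, 3↦1, 4↦1]  zeros at y ∈ ∅
  x = 3: [0↦0, 1↦3, 2↦1, 3↦0, 4↦1]  zeros at y ∈ {0, 3}
  x = 4: [0↦2, 1↦0, 2↦3, 3↦2, 4↦3]  zeros at y ∈ {1}
Collecting zeros: affine points = {(0, 1), (0, 3), (0, 4), (1, 4), (3, 0), (3, 3), (4, 1)}.
Total count |C(F_5)_aff| = 7.


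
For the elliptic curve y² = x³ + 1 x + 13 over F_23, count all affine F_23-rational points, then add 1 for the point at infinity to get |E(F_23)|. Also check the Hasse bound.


Affine points = {(0, 6), (0, 17), (2, 0), (4, 9), (4, 14), (7, 8), (7, 15), (8, 2), (8, 21), (16, 10), (16, 13), (20, 11), (20, 12), (21, 7), (21, 16)}; affine count = 15; |E(F_23)| = 16.

Discriminant check: Δ ∝ 4a³ + 27b² = 4·1³ + 27·13² = 4·1 + 27·169 ≡ 13 (mod 23). Nonzero ⇒ E is nonsingular.
For each x ∈ F_23, compute rhs = x³ + 1·x + 13 mod 23, then count y ∈ F_23 with y² ≡ rhs.
  x = 0: rhs = 13, matching y values: 6, 17 (2 points).
  x = 1: rhs = 15, matching y values: none (0 points).
  x = 2: rhs = 0, matching y values: 0 (1 points).
  x = 3: rhs = 20, matching y values: none (0 points).
  x = 4: rhs = 12, matching y values: 9, 14 (2 points).
  x = 5: rhs = 5, matching y values: none (0 points).
  x = 6: rhs = 5, matching y values: none (0 points).
  x = 7: rhs = 18, matching y values: 8, 15 (2 points).
  x = 8: rhs = 4, matching y values: 2, 21 (2 points).
  x = 9: rhs = 15, matching y values: none (0 points).
  x = 10: rhs = 11, matching y values: none (0 points).
  x = 11: rhs = 21, matching y values: none (0 points).
  x = 12: rhs = 5, matching y values: none (0 points).
  x = 13: rhs = 15, matching y values: none (0 points).
  x = 14: rhs = 11, matching y values: none (0 points).
  x = 15: rhs = 22, matching y values: none (0 points).
  x = 16: rhs = 8, matching y values: 10, 13 (2 points).
  x = 17: rhs = 21, matching y values: none (0 points).
  x = 18: rhs = 21, matching y values: none (0 points).
  x = 19: rhs = 14, matching y values: none (0 points).
  x = 20: rhs = 6, matching y values: 11, 12 (2 points).
  x = 21: rhs = 3, matching y values: 7, 16 (2 points).
  x = 22: rhs = 11, matching y values: none (0 points).
Total affine count: 15.
Full point count |E(F_23)| = 15 + 1 = 16.
Hasse bound: |16 − (23+1)| = |-8| = 8 ≤ 2√23 ≈ 9.5917 ✓.


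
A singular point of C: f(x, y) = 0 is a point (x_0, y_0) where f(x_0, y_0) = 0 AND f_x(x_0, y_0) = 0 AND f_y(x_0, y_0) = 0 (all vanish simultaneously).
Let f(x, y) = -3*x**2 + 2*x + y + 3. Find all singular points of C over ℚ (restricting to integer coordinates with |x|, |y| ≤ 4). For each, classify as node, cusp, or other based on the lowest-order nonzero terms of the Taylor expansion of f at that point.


No singular points in the scanned grid; C is smooth there.

Compute partial derivatives:
  f_x = 2 - 6*x.
  f_y = 1.
f_y = 1 is a nonzero constant, so f_y never vanishes: no point (x, y) can satisfy f = f_x = f_y = 0. In particular no (x, y) ∈ {−4, ..., 4}² is singular; the curve is smooth.


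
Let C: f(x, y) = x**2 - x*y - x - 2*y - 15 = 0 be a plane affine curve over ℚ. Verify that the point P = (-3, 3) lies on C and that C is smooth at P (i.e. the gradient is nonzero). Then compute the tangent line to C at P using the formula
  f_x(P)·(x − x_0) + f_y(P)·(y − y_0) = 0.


Tangent line at P: -10*x + y - 33 = 0.

Step 1: f(-3, 3) = 0, so P lies on C.
Step 2: partial derivatives
  f_x(x, y) = 2*x - y - 1, f_y(x, y) = -x - 2.
  f_x(P) = -10, f_y(P) = 1 (gradient nonzero, so P is smooth).
Step 3: tangent line at P: -10·(x − -3) + 1·(y − 3) = 0.
Expanding: -10*x + y - 33 = 0.


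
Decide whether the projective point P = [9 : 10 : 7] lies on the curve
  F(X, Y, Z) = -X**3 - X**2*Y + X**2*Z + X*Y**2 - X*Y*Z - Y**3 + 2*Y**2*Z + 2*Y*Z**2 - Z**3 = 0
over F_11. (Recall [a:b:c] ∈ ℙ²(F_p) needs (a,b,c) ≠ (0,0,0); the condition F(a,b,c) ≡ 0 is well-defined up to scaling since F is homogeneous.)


F(9,10,7) ≡ 5 (mod 11); P is NOT on the curve.

Evaluate F(9, 10, 7) term-by-term (mod 11).
  -X**3 ↦ -1·729·1·1 = -729
  -X**2*Y ↦ -1·81·10·1 = -810
  X**2*Z ↦ 1·81·1·7 = 567
  X*Y**2 ↦ 1·9·100·1 = 900
  -X*Y*Z ↦ -1·9·10·7 = -630
  -Y**3 ↦ -1·1·1000·1 = -1000
  2*Y**2*Z ↦ 2·1·100·7 = 1400
  2*Y*Z**2 ↦ 2·1·10·49 = 980
  -Z**3 ↦ -1·1·1·343 = -343
Sum: F(9, 10, 7) = (-729) + (-810) + (567) + (900) + (-630) + (-1000) + (1400) + (980) + (-343) = 335.
Reducing mod 11: 335 ≡ 5 (mod 11).
Since F(a, b, c) ≡ 5 ≠ 0 (mod 11), P does NOT lie on the curve.


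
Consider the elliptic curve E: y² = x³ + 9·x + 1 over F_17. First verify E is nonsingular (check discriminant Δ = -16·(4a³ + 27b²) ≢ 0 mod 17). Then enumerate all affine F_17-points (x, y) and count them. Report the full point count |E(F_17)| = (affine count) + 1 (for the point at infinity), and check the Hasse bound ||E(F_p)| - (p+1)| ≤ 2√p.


Affine points = {(0, 1), (0, 16), (3, 2), (3, 15), (4, 4), (4, 13), (5, 1), (5, 16), (6, 4), (6, 13), (7, 4), (7, 13), (12, 1), (12, 16), (14, 7), (14, 10), (15, 3), (15, 14), (16, 5), (16, 12)}; affine count = 20; |E(F_17)| = 21.

Discriminant check: Δ ∝ 4a³ + 27b² = 4·9³ + 27·1² = 4·729 + 27·1 ≡ 2 (mod 17). Nonzero ⇒ E is nonsingular.
For each x ∈ F_17, compute rhs = x³ + 9·x + 1 mod 17, then count y ∈ F_17 with y² ≡ rhs.
  x = 0: rhs = 1, matching y values: 1, 16 (2 points).
  x = 1: rhs = 11, matching y values: none (0 points).
  x = 2: rhs = 10, matching y values: none (0 points).
  x = 3: rhs = 4, matching y values: 2, 15 (2 points).
  x = 4: rhs = 16, matching y values: 4, 13 (2 points).
  x = 5: rhs = 1, matching y values: 1, 16 (2 points).
  x = 6: rhs = 16, matching y values: 4, 13 (2 points).
  x = 7: rhs = 16, matching y values: 4, 13 (2 points).
  x = 8: rhs = 7, matching y values: none (0 points).
  x = 9: rhs = 12, matching y values: none (0 points).
  x = 10: rhs = 3, matching y values: none (0 points).
  x = 11: rhs = 3, matching y values: none (0 points).
  x = 12: rhs = 1, matching y values: 1, 16 (2 points).
  x = 13: rhs = 3, matching y values: none (0 points).
  x = 14: rhs = 15, matching y values: 7, 10 (2 points).
  x = 15: rhs = 9, matching y values: 3, 14 (2 points).
  x = 16: rhs = 8, matching y values: 5, 12 (2 points).
Total affine count: 20.
Full point count |E(F_17)| = 20 + 1 = 21.
Hasse bound: |21 − (17+1)| = |3| = 3 ≤ 2√17 ≈ 8.2462 ✓.


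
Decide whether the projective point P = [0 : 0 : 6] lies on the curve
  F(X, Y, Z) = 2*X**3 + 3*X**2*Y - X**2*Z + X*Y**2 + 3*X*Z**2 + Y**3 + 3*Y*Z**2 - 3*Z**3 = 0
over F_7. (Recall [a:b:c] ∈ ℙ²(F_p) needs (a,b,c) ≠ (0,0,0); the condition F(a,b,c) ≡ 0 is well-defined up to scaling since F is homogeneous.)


F(0,0,6) ≡ 3 (mod 7); P is NOT on the curve.

Evaluate F(0, 0, 6) term-by-term (mod 7).
  2*X**3 ↦ 2·0·1·1 = 0
  3*X**2*Y ↦ 3·0·0·1 = 0
  -X**2*Z ↦ -1·0·1·6 = 0
  X*Y**2 ↦ 1·0·0·1 = 0
  3*X*Z**2 ↦ 3·0·1·36 = 0
  Y**3 ↦ 1·1·0·1 = 0
  3*Y*Z**2 ↦ 3·1·0·36 = 0
  -3*Z**3 ↦ -3·1·1·216 = -648
Sum: F(0, 0, 6) = (0) + (0) + (0) + (0) + (0) + (0) + (0) + (-648) = -648.
Reducing mod 7: -648 ≡ 3 (mod 7).
Since F(a, b, c) ≡ 3 ≠ 0 (mod 7), P does NOT lie on the curve.


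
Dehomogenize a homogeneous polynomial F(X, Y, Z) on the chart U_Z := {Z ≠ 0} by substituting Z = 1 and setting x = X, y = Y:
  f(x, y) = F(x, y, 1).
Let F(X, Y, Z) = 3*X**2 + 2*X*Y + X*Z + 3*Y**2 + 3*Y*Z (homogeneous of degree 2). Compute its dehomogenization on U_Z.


f(x, y) = 3*x**2 + 2*x*y + x + 3*y**2 + 3*y

On U_Z we set Z = 1. Each monomial c·X^i·Y^j·Z^k in F becomes c·x^i·y^j·1^k = c·x^i·y^j.
Substituting Z = 1: F(X, Y, 1) = 3*x**2 + 2*x*y + x + 3*y**2 + 3*y.
Note: deg(f) ≤ deg(F) = 2; strict inequality happens when F is divisible by Z (lost terms).


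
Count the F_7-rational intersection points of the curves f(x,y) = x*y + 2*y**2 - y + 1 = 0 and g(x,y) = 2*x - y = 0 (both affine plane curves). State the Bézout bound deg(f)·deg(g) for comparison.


Common zeros: ∅; count = 0; Bézout bound = 2.

deg(f) = 2, deg(g) = 1, so Bézout bound = 2.
Scan x ∈ F_7. For each x, list the y ∈ F_7 with f(x, y) ≡ 0 and those with g(x, y) ≡ 0 (mod 7); the common zeros in that column are the intersection.
  x = 0: f ≡ 0 at y ∈ {2}; g ≡ 0 at y ∈ {0}; common: ∅.
  x = 1: f ≡ 0 at y ∈ ∅; g ≡ 0 at y ∈ {2}; common: ∅.
  x = 2: f ≡ 0 at y ∈ {5}; g ≡ 0 at y ∈ {4}; common: ∅.
  x = 3: f ≡ 0 at y ∈ ∅; g ≡ 0 at y ∈ {6}; common: ∅.
  x = 4: f ≡ 0 at y ∈ {3, 6}; g ≡ 0 at y ∈ {1}; common: ∅.
  x = 5: f ≡ 0 at y ∈ {1, 4}; g ≡ 0 at y ∈ {3}; common: ∅.
  x = 6: f ≡ 0 at y ∈ ∅; g ≡ 0 at y ∈ {5}; common: ∅.
Collecting: common zeros = ∅, so the count is 0.
Comparison with the Bézout bound: 0 ≤ 2 = deg(f)·deg(g), as expected for curves with no common component (the affine F_7-count falls short of the bound because intersections may lie at infinity, over extension fields, or carry multiplicity).


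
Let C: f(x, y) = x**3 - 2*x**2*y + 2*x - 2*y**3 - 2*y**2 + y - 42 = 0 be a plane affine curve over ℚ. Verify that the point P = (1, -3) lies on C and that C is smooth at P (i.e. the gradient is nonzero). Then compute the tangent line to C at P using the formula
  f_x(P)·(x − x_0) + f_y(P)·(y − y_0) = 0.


Tangent line at P: 17*x - 43*y - 146 = 0.

Step 1: f(1, -3) = 0, so P lies on C.
Step 2: partial derivatives
  f_x(x, y) = 3*x**2 - 4*x*y + 2, f_y(x, y) = -2*x**2 - 6*y**2 - 4*y + 1.
  f_x(P) = 17, f_y(P) = -43 (gradient nonzero, so P is smooth).
Step 3: tangent line at P: 17·(x − 1) + -43·(y − -3) = 0.
Expanding: 17*x - 43*y - 146 = 0.


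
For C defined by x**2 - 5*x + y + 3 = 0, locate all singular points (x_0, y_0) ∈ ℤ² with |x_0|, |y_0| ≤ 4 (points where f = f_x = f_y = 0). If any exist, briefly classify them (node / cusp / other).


No singular points in the scanned grid; C is smooth there.

Compute partial derivatives:
  f_x = 2*x - 5.
  f_y = 1.
f_y = 1 is a nonzero constant, so f_y never vanishes: no point (x, y) can satisfy f = f_x = f_y = 0. In particular no (x, y) ∈ {−4, ..., 4}² is singular; the curve is smooth.


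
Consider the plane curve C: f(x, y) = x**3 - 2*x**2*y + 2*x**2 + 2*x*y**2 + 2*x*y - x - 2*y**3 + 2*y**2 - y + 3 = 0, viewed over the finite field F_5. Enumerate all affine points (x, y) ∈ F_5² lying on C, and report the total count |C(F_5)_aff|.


Affine F_5-points: {(1, 0), (2, 2), (2, 4), (3, 0), (3, 2), (4, 0)}; count = 6.

For each of the 25 pairs (x, y) ∈ F_5², evaluate f(x, y) mod 5. Record the zeros.
  x = 0: [0↦3, 1↦2, 2↦3, 3↦4, 4↦3]  zeros at y ∈ ∅
  x = 1: [0↦0, 1↦1, 2↦3, 3↦4, 4↦2]  zeros at y ∈ {0}
  x = 2: [0↦2, 1↦1, 2↦0, 3↦2, 4↦0]  zeros at y ∈ {2, 4}
  x = 3: [0↦0, 1↦3, 2↦0, 3↦4, 4↦3]  zeros at y ∈ {0, 2}
  x = 4: [0↦0, 1↦3, 2↦4, 3↦1, 4↦2]  zeros at y ∈ {0}
Collecting zeros: affine points = {(1, 0), (2, 2), (2, 4), (3, 0), (3, 2), (4, 0)}.
Total count |C(F_5)_aff| = 6.


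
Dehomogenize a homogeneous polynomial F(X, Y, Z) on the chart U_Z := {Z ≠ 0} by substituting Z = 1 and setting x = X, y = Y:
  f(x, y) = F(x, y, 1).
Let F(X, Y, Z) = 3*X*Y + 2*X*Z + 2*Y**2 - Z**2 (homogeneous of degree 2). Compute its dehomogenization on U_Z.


f(x, y) = 3*x*y + 2*x + 2*y**2 - 1

On U_Z we set Z = 1. Each monomial c·X^i·Y^j·Z^k in F becomes c·x^i·y^j·1^k = c·x^i·y^j.
Substituting Z = 1: F(X, Y, 1) = 3*x*y + 2*x + 2*y**2 - 1.
Note: deg(f) ≤ deg(F) = 2; strict inequality happens when F is divisible by Z (lost terms).


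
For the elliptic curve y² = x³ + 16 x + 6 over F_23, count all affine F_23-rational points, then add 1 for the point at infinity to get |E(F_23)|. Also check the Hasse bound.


Affine points = {(0, 11), (0, 12), (1, 0), (2, 0), (3, 9), (3, 14), (5, 2), (5, 21), (7, 1), (7, 22), (8, 5), (8, 18), (10, 4), (10, 19), (11, 8), (11, 15), (17, 4), (17, 19), (18, 10), (18, 13), (19, 4), (19, 19), (20, 0), (21, 9), (21, 14), (22, 9), (22, 14)}; affine count = 27; |E(F_23)| = 28.

Discriminant check: Δ ∝ 4a³ + 27b² = 4·16³ + 27·6² = 4·4096 + 27·36 ≡ 14 (mod 23). Nonzero ⇒ E is nonsingular.
For each x ∈ F_23, compute rhs = x³ + 16·x + 6 mod 23, then count y ∈ F_23 with y² ≡ rhs.
  x = 0: rhs = 6, matching y values: 11, 12 (2 points).
  x = 1: rhs = 0, matching y values: 0 (1 points).
  x = 2: rhs = 0, matching y values: 0 (1 points).
  x = 3: rhs = 12, matching y values: 9, 14 (2 points).
  x = 4: rhs = 19, matching y values: none (0 points).
  x = 5: rhs = 4, matching y values: 2, 21 (2 points).
  x = 6: rhs = 19, matching y values: none (0 points).
  x = 7: rhs = 1, matching y values: 1, 22 (2 points).
  x = 8: rhs = 2, matching y values: 5, 18 (2 points).
  x = 9: rhs = 5, matching y values: none (0 points).
  x = 10: rhs = 16, matching y values: 4, 19 (2 points).
  x = 11: rhs = 18, matching y values: 8, 15 (2 points).
  x = 12: rhs = 17, matching y values: none (0 points).
  x = 13: rhs = 19, matching y values: none (0 points).
  x = 14: rhs = 7, matching y values: none (0 points).
  x = 15: rhs = 10, matching y values: none (0 points).
  x = 16: rhs = 11, matching y values: none (0 points).
  x = 17: rhs = 16, matching y values: 4, 19 (2 points).
  x = 18: rhs = 8, matching y values: 10, 13 (2 points).
  x = 19: rhs = 16, matching y values: 4, 19 (2 points).
  x = 20: rhs = 0, matching y values: 0 (1 points).
  x = 21: rhs = 12, matching y values: 9, 14 (2 points).
  x = 22: rhs = 12, matching y values: 9, 14 (2 points).
Total affine count: 27.
Full point count |E(F_23)| = 27 + 1 = 28.
Hasse bound: |28 − (23+1)| = |4| = 4 ≤ 2√23 ≈ 9.5917 ✓.


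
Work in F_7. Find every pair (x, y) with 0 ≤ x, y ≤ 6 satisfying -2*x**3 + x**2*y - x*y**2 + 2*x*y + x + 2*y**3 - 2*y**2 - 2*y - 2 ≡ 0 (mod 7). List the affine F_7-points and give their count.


Affine F_7-points: {(0, 3), (2, 6), (4, 0), (4, 5), (5, 5), (6, 3)}; count = 6.

For each of the 49 pairs (x, y) ∈ F_7², evaluate f(x, y) mod 7. Record the zeros.
  x = 0: [0↦5, 1↦3, 2↦2, 3↦0, 4↦2, 5↦6, 6↦3]  zeros at y ∈ {3}
  x = 1: [0↦4, 1↦4, 2↦3, 3↦6, 4↦4, 5↦2, 6↦5]  zeros at y ∈ ∅
  x = 2: [0↦5, 1↦2, 2↦3, 3↦6, 4↦2, 5↦3, 6↦0]  zeros at y ∈ {6}
  x = 3: [0↦3, 1↦6, 2↦4, 3↦2, 4↦5, 5↦4, 6↦4]  zeros at y ∈ ∅
  x = 4: [0↦0, 1↦4, 2↦1, 3↦3, 4↦1, 5↦0, 6↦5]  zeros at y ∈ {0, 5}
  x = 5: [0↦5, 1↦5, 2↦3, 3↦4, 4↦6, 5↦0, 6↦5]  zeros at y ∈ {5}
  x = 6: [0↦6, 1↦4, 2↦5, 3↦0, 4↦1, 5↦6, 6↦6]  zeros at y ∈ {3}
Collecting zeros: affine points = {(0, 3), (2, 6), (4, 0), (4, 5), (5, 5), (6, 3)}.
Total count |C(F_7)_aff| = 6.


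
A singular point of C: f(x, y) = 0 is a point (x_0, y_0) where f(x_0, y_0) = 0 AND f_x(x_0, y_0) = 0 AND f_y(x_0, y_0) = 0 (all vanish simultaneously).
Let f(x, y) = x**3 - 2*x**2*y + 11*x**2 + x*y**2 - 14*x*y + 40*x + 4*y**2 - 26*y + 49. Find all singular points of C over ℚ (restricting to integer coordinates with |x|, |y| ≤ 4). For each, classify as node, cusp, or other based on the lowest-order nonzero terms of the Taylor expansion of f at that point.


Singular points: {(-3, 1)}; classification: cusp.

Compute partial derivatives:
  f_x = 3*x**2 - 4*x*y + 22*x + y**2 - 14*y + 40.
  f_y = -2*x**2 + 2*x*y - 14*x + 8*y - 26.
Scan x_0 ∈ {−4, ..., 4}. For each x_0, f_y(x_0, y) is a polynomial in y; find its integer roots y ∈ {−4, ..., 4}, then test f_x and f at those candidates.
  x = -4: f_y(-4, y) = -2; no integer root y with |y| ≤ 4.
  x = -3: f_y(-3, y) = 2*y - 2; vanishes at y ∈ {1}. (-3, 1): f_x = 0, f = 0 — SINGULAR.
  x = -2: f_y(-2, y) = 4*y - 6; no integer root y with |y| ≤ 4.
  x = -1: f_y(-1, y) = 6*y - 14; no integer root y with |y| ≤ 4.
  x = 0: f_y(0, y) = 8*y - 26; no integer root y with |y| ≤ 4.
  x = 1: f_y(1, y) = 10*y - 42; no integer root y with |y| ≤ 4.
  x = 2: f_y(2, y) = 12*y - 62; no integer root y with |y| ≤ 4.
  x = 3: f_y(3, y) = 14*y - 86; no integer root y with |y| ≤ 4.
  x = 4: f_y(4, y) = 16*y - 114; no integer root y with |y| ≤ 4.
Only singular point on the grid: (-3, 1).
Classify: substitute x = -3 + u, y = 1 + v and expand: f = u**3 - 2*u**2*v + u*v**2 + v**2.
No constant or linear terms (consistent with a singular point). Quadratic part: v**2. Cubic part: u**3 - 2*u**2*v + u*v**2.
The quadratic part v**2 is a perfect square, so there is a single (double) tangent line v = 0, i.e. y = 1. Restricting the cubic part to that line (v = 0) leaves u**3 ≠ 0, so f is not divisible by v and the branch is v² ≈ -u**3 to lowest order — this is a cusp.
Classification: cusp.


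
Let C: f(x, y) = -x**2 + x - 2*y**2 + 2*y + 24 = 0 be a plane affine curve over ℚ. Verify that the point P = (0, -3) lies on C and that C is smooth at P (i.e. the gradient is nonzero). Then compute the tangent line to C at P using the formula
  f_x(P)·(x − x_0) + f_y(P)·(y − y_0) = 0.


Tangent line at P: x + 14*y + 42 = 0.

Step 1: f(0, -3) = 0, so P lies on C.
Step 2: partial derivatives
  f_x(x, y) = 1 - 2*x, f_y(x, y) = 2 - 4*y.
  f_x(P) = 1, f_y(P) = 14 (gradient nonzero, so P is smooth).
Step 3: tangent line at P: 1·(x − 0) + 14·(y − -3) = 0.
Expanding: x + 14*y + 42 = 0.


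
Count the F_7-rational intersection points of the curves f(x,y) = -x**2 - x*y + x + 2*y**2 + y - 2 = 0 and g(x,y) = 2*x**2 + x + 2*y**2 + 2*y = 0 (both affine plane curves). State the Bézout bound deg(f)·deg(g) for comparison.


Common zeros: {(1, 1)}; count = 1; Bézout bound = 4.

deg(f) = 2, deg(g) = 2, so Bézout bound = 4.
Scan x ∈ F_7. For each x, list the y ∈ F_7 with f(x, y) ≡ 0 and those with g(x, y) ≡ 0 (mod 7); the common zeros in that column are the intersection.
  x = 0: f ≡ 0 at y ∈ ∅; g ≡ 0 at y ∈ {0, 6}; common: ∅.
  x = 1: f ≡ 0 at y ∈ {1, 6}; g ≡ 0 at y ∈ {1, 5}; common: {1}.
  x = 2: f ≡ 0 at y ∈ ∅; g ≡ 0 at y ∈ {1, 5}; common: ∅.
  x = 3: f ≡ 0 at y ∈ ∅; g ≡ 0 at y ∈ {0, 6}; common: ∅.
  x = 4: f ≡ 0 at y ∈ {0, 5}; g ≡ 0 at y ∈ ∅; common: ∅.
  x = 5: f ≡ 0 at y ∈ ∅; g ≡ 0 at y ∈ ∅; common: ∅.
  x = 6: f ≡ 0 at y ∈ {1, 5}; g ≡ 0 at y ∈ ∅; common: ∅.
Collecting: common zeros = {(1, 1)}, so the count is 1.
Comparison with the Bézout bound: 1 ≤ 4 = deg(f)·deg(g), as expected for curves with no common component (the affine F_7-count falls short of the bound because intersections may lie at infinity, over extension fields, or carry multiplicity).


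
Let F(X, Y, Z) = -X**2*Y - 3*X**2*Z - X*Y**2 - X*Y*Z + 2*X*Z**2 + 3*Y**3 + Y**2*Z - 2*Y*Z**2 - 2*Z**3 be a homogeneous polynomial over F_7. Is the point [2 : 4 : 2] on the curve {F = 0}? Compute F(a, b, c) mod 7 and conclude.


F(2,4,2) ≡ 6 (mod 7); P is NOT on the curve.

Evaluate F(2, 4, 2) term-by-term (mod 7).
  -X**2*Y ↦ -1·4·4·1 = -16
  -3*X**2*Z ↦ -3·4·1·2 = -24
  -X*Y**2 ↦ -1·2·16·1 = -32
  -X*Y*Z ↦ -1·2·4·2 = -16
  2*X*Z**2 ↦ 2·2·1·4 = 16
  3*Y**3 ↦ 3·1·64·1 = 192
  Y**2*Z ↦ 1·1·16·2 = 32
  -2*Y*Z**2 ↦ -2·1·4·4 = -32
  -2*Z**3 ↦ -2·1·1·8 = -16
Sum: F(2, 4, 2) = (-16) + (-24) + (-32) + (-16) + (16) + (192) + (32) + (-32) + (-16) = 104.
Reducing mod 7: 104 ≡ 6 (mod 7).
Since F(a, b, c) ≡ 6 ≠ 0 (mod 7), P does NOT lie on the curve.


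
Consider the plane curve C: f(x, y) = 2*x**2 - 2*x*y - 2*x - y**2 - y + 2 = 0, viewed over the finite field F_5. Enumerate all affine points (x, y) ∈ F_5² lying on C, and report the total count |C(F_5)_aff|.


Affine F_5-points: {(0, 1), (0, 3), (2, 1), (2, 4), (3, 4), (4, 3)}; count = 6.

For each of the 25 pairs (x, y) ∈ F_5², evaluate f(x, y) mod 5. Record the zeros.
  x = 0: [0↦2, 1↦0, 2↦1, 3↦0, 4↦2]  zeros at y ∈ {1, 3}
  x = 1: [0↦2, 1↦3, 2↦2, 3↦4, 4↦4]  zeros at y ∈ ∅
  x = 2: [0↦1, 1↦0, 2↦2, 3↦2, 4↦0]  zeros at y ∈ {1, 4}
  x = 3: [0↦4, 1↦1, 2↦1, 3↦4, 4↦0]  zeros at y ∈ {4}
  x = 4: [0↦1, 1↦1, 2↦4, 3↦0, 4↦4]  zeros at y ∈ {3}
Collecting zeros: affine points = {(0, 1), (0, 3), (2, 1), (2, 4), (3, 4), (4, 3)}.
Total count |C(F_5)_aff| = 6.


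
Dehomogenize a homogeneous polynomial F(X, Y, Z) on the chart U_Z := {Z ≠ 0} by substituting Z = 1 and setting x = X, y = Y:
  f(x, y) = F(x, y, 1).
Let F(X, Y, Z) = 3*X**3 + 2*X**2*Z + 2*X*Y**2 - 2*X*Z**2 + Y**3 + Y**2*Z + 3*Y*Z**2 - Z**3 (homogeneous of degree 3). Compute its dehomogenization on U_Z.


f(x, y) = 3*x**3 + 2*x**2 + 2*x*y**2 - 2*x + y**3 + y**2 + 3*y - 1

On U_Z we set Z = 1. Each monomial c·X^i·Y^j·Z^k in F becomes c·x^i·y^j·1^k = c·x^i·y^j.
Substituting Z = 1: F(X, Y, 1) = 3*x**3 + 2*x**2 + 2*x*y**2 - 2*x + y**3 + y**2 + 3*y - 1.
Note: deg(f) ≤ deg(F) = 3; strict inequality happens when F is divisible by Z (lost terms).


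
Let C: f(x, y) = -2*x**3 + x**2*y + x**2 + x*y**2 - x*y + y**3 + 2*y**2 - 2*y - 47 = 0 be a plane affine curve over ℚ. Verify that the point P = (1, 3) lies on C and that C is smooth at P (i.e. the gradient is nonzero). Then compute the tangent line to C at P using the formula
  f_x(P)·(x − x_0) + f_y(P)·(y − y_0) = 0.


Tangent line at P: 8*x + 43*y - 137 = 0.

Step 1: f(1, 3) = 0, so P lies on C.
Step 2: partial derivatives
  f_x(x, y) = -6*x**2 + 2*x*y + 2*x + y**2 - y, f_y(x, y) = x**2 + 2*x*y - x + 3*y**2 + 4*y - 2.
  f_x(P) = 8, f_y(P) = 43 (gradient nonzero, so P is smooth).
Step 3: tangent line at P: 8·(x − 1) + 43·(y − 3) = 0.
Expanding: 8*x + 43*y - 137 = 0.


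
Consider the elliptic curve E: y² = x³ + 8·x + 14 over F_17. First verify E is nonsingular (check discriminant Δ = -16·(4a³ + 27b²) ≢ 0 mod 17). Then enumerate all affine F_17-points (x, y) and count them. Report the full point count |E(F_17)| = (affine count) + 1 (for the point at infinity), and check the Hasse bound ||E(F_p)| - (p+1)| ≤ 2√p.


Affine points = {(2, 2), (2, 15), (4, 5), (4, 12), (5, 3), (5, 14), (9, 4), (9, 13), (12, 6), (12, 11)}; affine count = 10; |E(F_17)| = 11.

Discriminant check: Δ ∝ 4a³ + 27b² = 4·8³ + 27·14² = 4·512 + 27·196 ≡ 13 (mod 17). Nonzero ⇒ E is nonsingular.
For each x ∈ F_17, compute rhs = x³ + 8·x + 14 mod 17, then count y ∈ F_17 with y² ≡ rhs.
  x = 0: rhs = 14, matching y values: none (0 points).
  x = 1: rhs = 6, matching y values: none (0 points).
  x = 2: rhs = 4, matching y values: 2, 15 (2 points).
  x = 3: rhs = 14, matching y values: none (0 points).
  x = 4: rhs = 8, matching y values: 5, 12 (2 points).
  x = 5: rhs = 9, matching y values: 3, 14 (2 points).
  x = 6: rhs = 6, matching y values: none (0 points).
  x = 7: rhs = 5, matching y values: none (0 points).
  x = 8: rhs = 12, matching y values: none (0 points).
  x = 9: rhs = 16, matching y values: 4, 13 (2 points).
  x = 10: rhs = 6, matching y values: none (0 points).
  x = 11: rhs = 5, matching y values: none (0 points).
  x = 12: rhs = 2, matching y values: 6, 11 (2 points).
  x = 13: rhs = 3, matching y values: none (0 points).
  x = 14: rhs = 14, matching y values: none (0 points).
  x = 15: rhs = 7, matching y values: none (0 points).
  x = 16: rhs = 5, matching y values: none (0 points).
Total affine count: 10.
Full point count |E(F_17)| = 10 + 1 = 11.
Hasse bound: |11 − (17+1)| = |-7| = 7 ≤ 2√17 ≈ 8.2462 ✓.


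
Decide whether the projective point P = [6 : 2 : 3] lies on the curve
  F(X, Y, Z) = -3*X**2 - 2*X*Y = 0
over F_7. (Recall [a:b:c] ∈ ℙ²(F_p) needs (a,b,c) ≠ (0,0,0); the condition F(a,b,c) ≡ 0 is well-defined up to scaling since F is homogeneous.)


F(6,2,3) ≡ 1 (mod 7); P is NOT on the curve.

Evaluate F(6, 2, 3) term-by-term (mod 7).
  -3*X**2 ↦ -3·36·1·1 = -108
  -2*X*Y ↦ -2·6·2·1 = -24
Sum: F(6, 2, 3) = (-108) + (-24) = -132.
Reducing mod 7: -132 ≡ 1 (mod 7).
Since F(a, b, c) ≡ 1 ≠ 0 (mod 7), P does NOT lie on the curve.


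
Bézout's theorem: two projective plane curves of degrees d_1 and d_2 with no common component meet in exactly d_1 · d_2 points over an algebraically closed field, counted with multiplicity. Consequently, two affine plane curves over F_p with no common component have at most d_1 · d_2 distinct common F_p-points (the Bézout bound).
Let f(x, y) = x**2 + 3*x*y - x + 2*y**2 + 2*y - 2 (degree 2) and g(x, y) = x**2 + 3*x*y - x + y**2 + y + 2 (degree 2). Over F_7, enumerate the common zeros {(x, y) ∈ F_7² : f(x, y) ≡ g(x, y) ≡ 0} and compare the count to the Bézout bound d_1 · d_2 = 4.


Common zeros: ∅; count = 0; Bézout bound = 4.

deg(f) = 2, deg(g) = 2, so Bézout bound = 4.
Scan x ∈ F_7. For each x, list the y ∈ F_7 with f(x, y) ≡ 0 and those with g(x, y) ≡ 0 (mod 7); the common zeros in that column are the intersection.
  x = 0: f ≡ 0 at y ∈ ∅; g ≡ 0 at y ∈ {3}; common: ∅.
  x = 1: f ≡ 0 at y ∈ ∅; g ≡ 0 at y ∈ {1, 2}; common: ∅.
  x = 2: f ≡ 0 at y ∈ {0, 3}; g ≡ 0 at y ∈ ∅; common: ∅.
  x = 3: f ≡ 0 at y ∈ ∅; g ≡ 0 at y ∈ ∅; common: ∅.
  x = 4: f ≡ 0 at y ∈ {3, 4}; g ≡ 0 at y ∈ {0, 1}; common: ∅.
  x = 5: f ≡ 0 at y ∈ ∅; g ≡ 0 at y ∈ {6}; common: ∅.
  x = 6: f ≡ 0 at y ∈ {0, 4}; g ≡ 0 at y ∈ {3, 6}; common: ∅.
Collecting: common zeros = ∅, so the count is 0.
Comparison with the Bézout bound: 0 ≤ 4 = deg(f)·deg(g), as expected for curves with no common component (the affine F_7-count falls short of the bound because intersections may lie at infinity, over extension fields, or carry multiplicity).


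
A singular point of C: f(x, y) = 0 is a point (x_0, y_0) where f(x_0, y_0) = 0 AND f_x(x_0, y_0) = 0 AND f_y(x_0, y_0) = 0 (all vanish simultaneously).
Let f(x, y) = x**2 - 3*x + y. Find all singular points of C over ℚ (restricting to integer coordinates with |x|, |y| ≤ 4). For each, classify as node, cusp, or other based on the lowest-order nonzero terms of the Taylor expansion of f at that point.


No singular points in the scanned grid; C is smooth there.

Compute partial derivatives:
  f_x = 2*x - 3.
  f_y = 1.
f_y = 1 is a nonzero constant, so f_y never vanishes: no point (x, y) can satisfy f = f_x = f_y = 0. In particular no (x, y) ∈ {−4, ..., 4}² is singular; the curve is smooth.


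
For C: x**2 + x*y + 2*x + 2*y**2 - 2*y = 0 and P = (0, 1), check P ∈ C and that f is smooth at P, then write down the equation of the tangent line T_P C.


Tangent line at P: 3*x + 2*y - 2 = 0.

Step 1: f(0, 1) = 0, so P lies on C.
Step 2: partial derivatives
  f_x(x, y) = 2*x + y + 2, f_y(x, y) = x + 4*y - 2.
  f_x(P) = 3, f_y(P) = 2 (gradient nonzero, so P is smooth).
Step 3: tangent line at P: 3·(x − 0) + 2·(y − 1) = 0.
Expanding: 3*x + 2*y - 2 = 0.


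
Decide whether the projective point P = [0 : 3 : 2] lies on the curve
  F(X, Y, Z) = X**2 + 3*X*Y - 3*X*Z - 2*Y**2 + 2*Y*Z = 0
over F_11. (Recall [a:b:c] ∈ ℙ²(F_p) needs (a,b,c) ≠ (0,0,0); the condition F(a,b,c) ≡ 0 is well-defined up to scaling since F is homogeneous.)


F(0,3,2) ≡ 5 (mod 11); P is NOT on the curve.

Evaluate F(0, 3, 2) term-by-term (mod 11).
  X**2 ↦ 1·0·1·1 = 0
  3*X*Y ↦ 3·0·3·1 = 0
  -3*X*Z ↦ -3·0·1·2 = 0
  -2*Y**2 ↦ -2·1·9·1 = -18
  2*Y*Z ↦ 2·1·3·2 = 12
Sum: F(0, 3, 2) = (0) + (0) + (0) + (-18) + (12) = -6.
Reducing mod 11: -6 ≡ 5 (mod 11).
Since F(a, b, c) ≡ 5 ≠ 0 (mod 11), P does NOT lie on the curve.


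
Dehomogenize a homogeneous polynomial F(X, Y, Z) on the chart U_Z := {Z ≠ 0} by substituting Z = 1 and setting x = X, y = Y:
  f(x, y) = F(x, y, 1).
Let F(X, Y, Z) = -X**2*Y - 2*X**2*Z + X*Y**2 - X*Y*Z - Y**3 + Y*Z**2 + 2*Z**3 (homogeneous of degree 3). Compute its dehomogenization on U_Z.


f(x, y) = -x**2*y - 2*x**2 + x*y**2 - x*y - y**3 + y + 2

On U_Z we set Z = 1. Each monomial c·X^i·Y^j·Z^k in F becomes c·x^i·y^j·1^k = c·x^i·y^j.
Substituting Z = 1: F(X, Y, 1) = -x**2*y - 2*x**2 + x*y**2 - x*y - y**3 + y + 2.
Note: deg(f) ≤ deg(F) = 3; strict inequality happens when F is divisible by Z (lost terms).


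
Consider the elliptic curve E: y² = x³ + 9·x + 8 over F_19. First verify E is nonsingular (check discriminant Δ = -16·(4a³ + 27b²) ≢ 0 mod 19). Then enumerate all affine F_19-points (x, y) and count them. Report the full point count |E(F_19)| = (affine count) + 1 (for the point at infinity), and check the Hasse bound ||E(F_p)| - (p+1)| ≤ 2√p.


Affine points = {(3, 9), (3, 10), (5, 8), (5, 11), (9, 1), (9, 18), (12, 1), (12, 18), (13, 2), (13, 17), (14, 3), (14, 16), (16, 7), (16, 12), (17, 1), (17, 18), (18, 6), (18, 13)}; affine count = 18; |E(F_19)| = 19.

Discriminant check: Δ ∝ 4a³ + 27b² = 4·9³ + 27·8² = 4·729 + 27·64 ≡ 8 (mod 19). Nonzero ⇒ E is nonsingular.
For each x ∈ F_19, compute rhs = x³ + 9·x + 8 mod 19, then count y ∈ F_19 with y² ≡ rhs.
  x = 0: rhs = 8, matching y values: none (0 points).
  x = 1: rhs = 18, matching y values: none (0 points).
  x = 2: rhs = 15, matching y values: none (0 points).
  x = 3: rhs = 5, matching y values: 9, 10 (2 points).
  x = 4: rhs = 13, matching y values: none (0 points).
  x = 5: rhs = 7, matching y values: 8, 11 (2 points).
  x = 6: rhs = 12, matching y values: none (0 points).
  x = 7: rhs = 15, matching y values: none (0 points).
  x = 8: rhs = 3, matching y values: none (0 points).
  x = 9: rhs = 1, matching y values: 1, 18 (2 points).
  x = 10: rhs = 15, matching y values: none (0 points).
  x = 11: rhs = 13, matching y values: none (0 points).
  x = 12: rhs = 1, matching y values: 1, 18 (2 points).
  x = 13: rhs = 4, matching y values: 2, 17 (2 points).
  x = 14: rhs = 9, matching y values: 3, 16 (2 points).
  x = 15: rhs = 3, matching y values: none (0 points).
  x = 16: rhs = 11, matching y values: 7, 12 (2 points).
  x = 17: rhs = 1, matching y values: 1, 18 (2 points).
  x = 18: rhs = 17, matching y values: 6, 13 (2 points).
Total affine count: 18.
Full point count |E(F_19)| = 18 + 1 = 19.
Hasse bound: |19 − (19+1)| = |-1| = 1 ≤ 2√19 ≈ 8.7178 ✓.
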